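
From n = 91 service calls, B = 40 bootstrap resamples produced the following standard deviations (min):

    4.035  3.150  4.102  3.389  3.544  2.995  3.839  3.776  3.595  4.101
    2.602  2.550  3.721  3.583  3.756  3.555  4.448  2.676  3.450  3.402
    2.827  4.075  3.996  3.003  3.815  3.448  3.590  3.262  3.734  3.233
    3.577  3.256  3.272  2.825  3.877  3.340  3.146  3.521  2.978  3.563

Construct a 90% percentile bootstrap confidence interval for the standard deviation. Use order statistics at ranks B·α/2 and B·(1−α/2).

Sorted replicates: 2.550, 2.602, 2.676, 2.825, 2.827, 2.978, 2.995, 3.003, 3.146, 3.150, 3.233, 3.256, 3.262, 3.272, 3.340, 3.389, 3.402, 3.448, 3.450, 3.521, 3.544, 3.555, 3.563, 3.577, 3.583, 3.590, 3.595, 3.721, 3.734, 3.756, 3.776, 3.815, 3.839, 3.877, 3.996, 4.035, 4.075, 4.101, 4.102, 4.448
α = 0.10; lower rank = 40 × 0.050 = 2; upper rank = 40 × 0.950 = 38.
The 2nd smallest replicate is 2.602; the 38th is 4.101.

(2.602, 4.101)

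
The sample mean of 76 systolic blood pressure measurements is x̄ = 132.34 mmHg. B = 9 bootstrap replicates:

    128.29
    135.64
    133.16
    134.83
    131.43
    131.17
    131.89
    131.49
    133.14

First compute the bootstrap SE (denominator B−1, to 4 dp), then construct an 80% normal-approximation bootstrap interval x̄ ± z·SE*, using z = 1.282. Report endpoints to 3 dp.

(129.549, 135.131)

Mean of replicates = 132.3378; sum of squared deviations = 37.9270; SE* = √(37.9270/8) = 2.1774
Margin = 1.282 × 2.1774 = 2.7914
Interval: 132.34 ± 2.7914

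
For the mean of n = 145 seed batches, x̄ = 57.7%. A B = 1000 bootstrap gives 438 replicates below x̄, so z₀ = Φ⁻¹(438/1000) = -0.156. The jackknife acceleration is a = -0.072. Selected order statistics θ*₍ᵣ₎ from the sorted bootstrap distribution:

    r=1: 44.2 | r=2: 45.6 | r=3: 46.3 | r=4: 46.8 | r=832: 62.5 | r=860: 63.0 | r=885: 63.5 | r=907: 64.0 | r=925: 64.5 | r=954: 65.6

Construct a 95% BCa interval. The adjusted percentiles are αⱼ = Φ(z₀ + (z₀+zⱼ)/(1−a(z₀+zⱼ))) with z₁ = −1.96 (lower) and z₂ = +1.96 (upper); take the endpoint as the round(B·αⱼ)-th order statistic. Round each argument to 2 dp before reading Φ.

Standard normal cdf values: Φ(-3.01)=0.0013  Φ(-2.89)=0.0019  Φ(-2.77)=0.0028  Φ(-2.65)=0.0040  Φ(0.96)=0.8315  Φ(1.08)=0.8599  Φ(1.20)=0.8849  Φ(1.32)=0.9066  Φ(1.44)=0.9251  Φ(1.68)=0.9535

(46.8, 64.5)

Lower: z₀ + z₁ = -0.156 + (-1.960) = -2.116; 1 − a(z₀+z₁) = 1 − (-0.072)(-2.116) = 0.8476; argument = -0.156 + (-2.116)/0.8476 = -2.6523 → -2.65.
α₁ = Φ(-2.65) = 0.0040; rank = round(1000 × 0.0040) = 4; θ*₍4₎ = 46.8.
Upper: z₀ + z₂ = 1.804; 1 − a(z₀+z₂) = 1.1299; argument = 1.4406 → 1.44; α₂ = 0.9251; rank = 925; θ*₍925₎ = 64.5.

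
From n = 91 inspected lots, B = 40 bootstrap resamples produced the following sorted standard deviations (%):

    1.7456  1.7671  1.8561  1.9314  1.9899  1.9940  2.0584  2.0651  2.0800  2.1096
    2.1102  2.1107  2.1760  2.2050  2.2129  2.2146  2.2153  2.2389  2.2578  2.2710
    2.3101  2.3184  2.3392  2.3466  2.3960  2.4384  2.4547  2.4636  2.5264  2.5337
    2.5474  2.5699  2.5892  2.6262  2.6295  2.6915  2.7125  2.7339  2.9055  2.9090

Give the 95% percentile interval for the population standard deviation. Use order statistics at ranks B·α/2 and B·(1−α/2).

α = 0.05; lower rank = 40 × 0.025 = 1; upper rank = 40 × 0.975 = 39.
The 1st smallest replicate is 1.7456; the 39th is 2.9055.

(1.7456, 2.9055)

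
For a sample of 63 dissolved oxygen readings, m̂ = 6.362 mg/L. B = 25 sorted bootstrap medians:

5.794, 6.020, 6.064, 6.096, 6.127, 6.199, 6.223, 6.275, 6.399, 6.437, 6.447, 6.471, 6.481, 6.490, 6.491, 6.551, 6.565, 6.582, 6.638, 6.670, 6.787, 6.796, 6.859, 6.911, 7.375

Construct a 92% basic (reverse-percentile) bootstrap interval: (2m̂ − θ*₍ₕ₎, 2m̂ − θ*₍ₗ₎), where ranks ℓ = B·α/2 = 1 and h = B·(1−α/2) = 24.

(5.813, 6.930)

Percentile endpoints at ranks 1 and 24: θ*₍1₎ = 5.794, θ*₍24₎ = 6.911.
Basic interval reflects these around m̂:
  lower = 2 × 6.362 − 6.911 = 5.813
  upper = 2 × 6.362 − 5.794 = 6.930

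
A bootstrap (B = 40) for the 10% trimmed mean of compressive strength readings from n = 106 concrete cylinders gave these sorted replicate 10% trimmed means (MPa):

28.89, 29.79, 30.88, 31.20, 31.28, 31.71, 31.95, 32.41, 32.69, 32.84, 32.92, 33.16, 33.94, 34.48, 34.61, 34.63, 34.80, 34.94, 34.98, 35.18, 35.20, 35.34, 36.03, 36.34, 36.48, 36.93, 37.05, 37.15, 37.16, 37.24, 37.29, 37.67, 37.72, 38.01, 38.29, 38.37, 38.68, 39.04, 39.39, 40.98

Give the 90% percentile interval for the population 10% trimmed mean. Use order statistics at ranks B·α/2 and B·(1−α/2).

(29.79, 39.04)

α = 0.10; lower rank = 40 × 0.050 = 2; upper rank = 40 × 0.950 = 38.
The 2nd smallest replicate is 29.79; the 38th is 39.04.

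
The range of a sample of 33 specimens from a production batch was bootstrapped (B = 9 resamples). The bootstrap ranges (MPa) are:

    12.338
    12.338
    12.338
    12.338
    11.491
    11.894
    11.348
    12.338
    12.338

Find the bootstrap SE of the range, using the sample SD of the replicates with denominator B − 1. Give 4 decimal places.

SE* = 0.4057

Bootstrap SE is the standard deviation of the 9 replicate ranges.
Mean of replicates: (12.338 + 12.338 + 12.338 + 12.338 + 11.491 + 11.894 + 11.348 + 12.338 + 12.338) / 9 = 108.76100 / 9 = 12.08456
Sum of squared deviations: (+0.25344)² + (+0.25344)² + (+0.25344)² + (+0.25344)² + (−0.59356)² + (−0.19056)² + (−0.73656)² + (+0.25344)² + (+0.25344)² = 1.31654
Variance = 1.31654 / 8 = 0.16457
SE* = √0.16457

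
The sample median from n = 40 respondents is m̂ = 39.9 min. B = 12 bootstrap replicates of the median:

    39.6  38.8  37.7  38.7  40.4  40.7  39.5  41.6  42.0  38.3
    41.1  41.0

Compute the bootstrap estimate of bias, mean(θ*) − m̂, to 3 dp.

mean(θ*) = (39.6 + 38.8 + 37.7 + 38.7 + 40.4 + 40.7 + 39.5 + 41.6 + 42.0 + 38.3 + 41.1 + 41.0) / 12 = 39.9500
bias = 39.9500 − 39.9

bias = +0.050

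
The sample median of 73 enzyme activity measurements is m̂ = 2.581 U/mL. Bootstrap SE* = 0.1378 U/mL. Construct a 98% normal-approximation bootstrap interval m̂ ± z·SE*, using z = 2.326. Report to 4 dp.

(2.2605, 2.9015)

Margin = 2.326 × 0.1378 = 0.32052
Interval: 2.581 ± 0.32052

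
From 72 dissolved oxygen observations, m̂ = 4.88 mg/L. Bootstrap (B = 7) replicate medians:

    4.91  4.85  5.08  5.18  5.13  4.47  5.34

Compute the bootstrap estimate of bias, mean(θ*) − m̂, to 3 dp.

mean(θ*) = (4.91 + 4.85 + 5.08 + 5.18 + 5.13 + 4.47 + 5.34) / 7 = 4.9943
bias = 4.9943 − 4.88

bias = +0.114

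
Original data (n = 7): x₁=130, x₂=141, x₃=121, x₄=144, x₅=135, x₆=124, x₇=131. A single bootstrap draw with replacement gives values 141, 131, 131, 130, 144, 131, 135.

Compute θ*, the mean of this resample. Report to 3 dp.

θ* = 134.714

Mean = (141 + 131 + 131 + 130 + 144 + 131 + 135) / 7 = 943.0 / 7 = 134.714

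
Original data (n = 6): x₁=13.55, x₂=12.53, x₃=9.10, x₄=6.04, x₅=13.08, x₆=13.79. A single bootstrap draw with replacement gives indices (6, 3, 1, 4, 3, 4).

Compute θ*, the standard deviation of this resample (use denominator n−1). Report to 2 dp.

Resample values: 13.79, 9.10, 13.55, 6.04, 9.10, 6.04.
Mean = 9.6033; sum of squared deviations = 59.0057
s² = 59.0057 / 5 = 11.8011
s = √11.8011 = 3.44

θ* = 3.44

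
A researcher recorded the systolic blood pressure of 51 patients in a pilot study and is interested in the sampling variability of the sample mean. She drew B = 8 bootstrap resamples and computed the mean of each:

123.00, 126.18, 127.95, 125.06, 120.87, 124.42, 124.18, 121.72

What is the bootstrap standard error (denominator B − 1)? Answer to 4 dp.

Bootstrap SE is the standard deviation of the 8 replicate means.
Mean of replicates: (123.00 + 126.18 + 127.95 + 125.06 + 120.87 + 124.42 + 124.18 + 121.72) / 8 = 993.38000 / 8 = 124.17250
Sum of squared deviations: (−1.17250)² + (+2.00750)² + (+3.77750)² + (+0.88750)² + (−3.30250)² + (+0.24750)² + (+0.00750)² + (−2.45250)² = 37.44455
Variance = 37.44455 / 7 = 5.34922
SE* = √5.34922

SE* = 2.3128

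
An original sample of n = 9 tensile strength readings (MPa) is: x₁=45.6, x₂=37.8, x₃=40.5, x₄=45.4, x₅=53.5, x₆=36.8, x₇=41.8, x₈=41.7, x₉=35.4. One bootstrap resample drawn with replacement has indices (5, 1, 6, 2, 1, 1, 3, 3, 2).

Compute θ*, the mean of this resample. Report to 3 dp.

θ* = 42.633

Resample values: 53.5, 45.6, 36.8, 37.8, 45.6, 45.6, 40.5, 40.5, 37.8.
Mean = (53.5 + 45.6 + 36.8 + 37.8 + 45.6 + 45.6 + 40.5 + 40.5 + 37.8) / 9 = 383.70 / 9 = 42.633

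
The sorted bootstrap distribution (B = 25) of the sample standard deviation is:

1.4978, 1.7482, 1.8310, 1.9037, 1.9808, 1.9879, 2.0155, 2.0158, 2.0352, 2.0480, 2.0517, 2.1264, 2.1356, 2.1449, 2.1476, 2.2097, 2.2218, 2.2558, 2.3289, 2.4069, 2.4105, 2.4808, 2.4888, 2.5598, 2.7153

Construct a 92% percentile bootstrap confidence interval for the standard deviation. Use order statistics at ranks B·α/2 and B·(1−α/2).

α = 0.08; lower rank = 25 × 0.040 = 1; upper rank = 25 × 0.960 = 24.
The 1st smallest replicate is 1.4978; the 24th is 2.5598.

(1.4978, 2.5598)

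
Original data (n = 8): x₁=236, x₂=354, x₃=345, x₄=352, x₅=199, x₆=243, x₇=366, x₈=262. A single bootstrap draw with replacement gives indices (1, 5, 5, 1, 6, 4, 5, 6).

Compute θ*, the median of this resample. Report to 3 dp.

θ* = 236.000

Resample values: 236, 199, 199, 236, 243, 352, 199, 243.
Sorted: 199, 199, 199, 236, 236, 243, 243, 352
Median = average of the two middle values = 236.000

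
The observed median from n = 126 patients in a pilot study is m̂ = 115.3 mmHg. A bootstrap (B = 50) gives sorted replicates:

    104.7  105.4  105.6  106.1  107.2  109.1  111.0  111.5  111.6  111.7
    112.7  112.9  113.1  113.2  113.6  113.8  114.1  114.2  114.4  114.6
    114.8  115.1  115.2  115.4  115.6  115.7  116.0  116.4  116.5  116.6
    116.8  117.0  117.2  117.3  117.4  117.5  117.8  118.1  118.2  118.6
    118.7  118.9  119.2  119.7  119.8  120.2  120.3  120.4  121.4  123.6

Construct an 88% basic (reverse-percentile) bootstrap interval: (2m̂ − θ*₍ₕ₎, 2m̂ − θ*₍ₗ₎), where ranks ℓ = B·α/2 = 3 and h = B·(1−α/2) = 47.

Percentile endpoints at ranks 3 and 47: θ*₍3₎ = 105.6, θ*₍47₎ = 120.3.
Basic interval reflects these around m̂:
  lower = 2 × 115.3 − 120.3 = 110.3
  upper = 2 × 115.3 − 105.6 = 125.0

(110.3, 125.0)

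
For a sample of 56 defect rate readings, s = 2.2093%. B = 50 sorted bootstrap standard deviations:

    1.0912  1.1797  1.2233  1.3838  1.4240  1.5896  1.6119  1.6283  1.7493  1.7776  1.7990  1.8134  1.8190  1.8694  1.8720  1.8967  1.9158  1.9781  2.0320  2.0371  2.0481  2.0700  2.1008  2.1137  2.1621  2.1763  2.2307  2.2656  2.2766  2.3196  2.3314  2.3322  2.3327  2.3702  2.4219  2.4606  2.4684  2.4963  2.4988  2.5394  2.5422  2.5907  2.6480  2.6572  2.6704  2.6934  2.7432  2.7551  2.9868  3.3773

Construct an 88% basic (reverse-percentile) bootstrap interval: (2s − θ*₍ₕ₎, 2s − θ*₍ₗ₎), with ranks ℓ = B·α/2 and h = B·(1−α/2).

(1.6754, 3.1953)

Percentile endpoints at ranks 3 and 47: θ*₍3₎ = 1.2233, θ*₍47₎ = 2.7432.
Basic interval reflects these around s:
  lower = 2 × 2.2093 − 2.7432 = 1.6754
  upper = 2 × 2.2093 − 1.2233 = 3.1953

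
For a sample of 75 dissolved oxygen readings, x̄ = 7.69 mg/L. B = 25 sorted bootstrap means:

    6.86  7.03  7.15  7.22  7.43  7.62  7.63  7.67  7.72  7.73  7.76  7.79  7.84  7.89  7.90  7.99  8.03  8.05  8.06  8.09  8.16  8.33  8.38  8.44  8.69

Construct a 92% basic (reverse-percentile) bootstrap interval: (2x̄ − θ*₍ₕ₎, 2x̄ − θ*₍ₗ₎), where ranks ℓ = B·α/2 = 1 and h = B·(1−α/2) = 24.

Percentile endpoints at ranks 1 and 24: θ*₍1₎ = 6.86, θ*₍24₎ = 8.44.
Basic interval reflects these around x̄:
  lower = 2 × 7.69 − 8.44 = 6.94
  upper = 2 × 7.69 − 6.86 = 8.52

(6.94, 8.52)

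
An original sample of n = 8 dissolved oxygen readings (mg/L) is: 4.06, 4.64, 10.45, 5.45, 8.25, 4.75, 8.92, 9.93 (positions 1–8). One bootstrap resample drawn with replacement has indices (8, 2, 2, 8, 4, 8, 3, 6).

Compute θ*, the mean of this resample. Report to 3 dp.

θ* = 7.465

Resample values: 9.93, 4.64, 4.64, 9.93, 5.45, 9.93, 10.45, 4.75.
Mean = (9.93 + 4.64 + 4.64 + 9.93 + 5.45 + 9.93 + 10.45 + 4.75) / 8 = 59.720 / 8 = 7.465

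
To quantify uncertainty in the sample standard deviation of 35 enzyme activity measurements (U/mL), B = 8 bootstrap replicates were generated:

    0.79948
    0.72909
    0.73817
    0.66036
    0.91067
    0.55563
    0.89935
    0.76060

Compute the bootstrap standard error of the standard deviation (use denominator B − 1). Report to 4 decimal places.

SE* = 0.1175

Bootstrap SE is the standard deviation of the 8 replicate standard deviations.
Mean of replicates: (0.79948 + 0.72909 + 0.73817 + 0.66036 + 0.91067 + 0.55563 + 0.89935 + 0.76060) / 8 = 6.053350 / 8 = 0.756669
Sum of squared deviations: (+0.042811)² + (−0.027579)² + (−0.018499)² + (−0.096309)² + (+0.154001)² + (−0.201039)² + (+0.142681)² + (+0.003931)² = 0.096717
Variance = 0.096717 / 7 = 0.013817
SE* = √0.013817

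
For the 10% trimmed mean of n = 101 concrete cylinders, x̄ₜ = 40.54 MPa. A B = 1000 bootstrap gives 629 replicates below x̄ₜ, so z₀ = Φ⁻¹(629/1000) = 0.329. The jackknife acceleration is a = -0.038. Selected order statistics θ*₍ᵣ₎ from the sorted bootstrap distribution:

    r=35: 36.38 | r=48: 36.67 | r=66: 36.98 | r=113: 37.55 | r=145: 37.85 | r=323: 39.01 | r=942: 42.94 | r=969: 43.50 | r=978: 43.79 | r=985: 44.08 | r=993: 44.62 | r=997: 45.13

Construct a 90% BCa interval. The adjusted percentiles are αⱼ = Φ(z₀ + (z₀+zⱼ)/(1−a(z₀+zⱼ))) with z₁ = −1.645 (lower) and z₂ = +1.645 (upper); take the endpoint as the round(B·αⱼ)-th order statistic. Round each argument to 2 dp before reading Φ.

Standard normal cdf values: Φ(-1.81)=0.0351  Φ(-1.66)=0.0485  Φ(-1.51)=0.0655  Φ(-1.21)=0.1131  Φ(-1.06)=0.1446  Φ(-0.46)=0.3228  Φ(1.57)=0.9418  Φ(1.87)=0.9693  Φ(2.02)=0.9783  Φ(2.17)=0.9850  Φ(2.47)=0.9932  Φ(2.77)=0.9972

Lower: z₀ + z₁ = 0.329 + (-1.645) = -1.316; 1 − a(z₀+z₁) = 1 − (-0.038)(-1.316) = 0.9500; argument = 0.329 + (-1.316)/0.9500 = -1.0563 → -1.06.
α₁ = Φ(-1.06) = 0.1446; rank = round(1000 × 0.1446) = 145; θ*₍145₎ = 37.85.
Upper: z₀ + z₂ = 1.974; 1 − a(z₀+z₂) = 1.0750; argument = 2.1653 → 2.17; α₂ = 0.9850; rank = 985; θ*₍985₎ = 44.08.

(37.85, 44.08)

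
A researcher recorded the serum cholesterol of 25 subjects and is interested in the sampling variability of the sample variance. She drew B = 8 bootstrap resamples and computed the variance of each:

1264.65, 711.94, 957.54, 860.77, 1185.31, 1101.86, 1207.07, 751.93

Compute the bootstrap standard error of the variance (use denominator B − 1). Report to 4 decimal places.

Bootstrap SE is the standard deviation of the 8 replicate variances.
Mean of replicates: (1264.65 + 711.94 + 957.54 + 860.77 + 1185.31 + 1101.86 + 1207.07 + 751.93) / 8 = 8041.07000 / 8 = 1005.13375
Sum of squared deviations: (+259.51625)² + (−293.19375)² + (−47.59375)² + (−144.36375)² + (+180.17625)² + (+96.72625)² + (+201.93625)² + (−253.20375)² = 323127.15299
Variance = 323127.15299 / 7 = 46161.02186
SE* = √46161.02186

SE* = 214.8512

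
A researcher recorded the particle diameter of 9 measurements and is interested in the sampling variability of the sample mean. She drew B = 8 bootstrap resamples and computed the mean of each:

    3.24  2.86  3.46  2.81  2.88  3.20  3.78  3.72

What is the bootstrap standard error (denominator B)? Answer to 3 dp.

Bootstrap SE is the standard deviation of the 8 replicate means.
Mean of replicates: (3.24 + 2.86 + 3.46 + 2.81 + 2.88 + 3.20 + 3.78 + 3.72) / 8 = 25.9500 / 8 = 3.2437
Sum of squared deviations: (−0.0037)² + (−0.3838)² + (+0.2163)² + (−0.4337)² + (−0.3638)² + (−0.0437)² + (+0.5362)² + (+0.4763)² = 1.0308
Variance = 1.0308 / 8 = 0.1288
SE* = √0.1288

SE* = 0.359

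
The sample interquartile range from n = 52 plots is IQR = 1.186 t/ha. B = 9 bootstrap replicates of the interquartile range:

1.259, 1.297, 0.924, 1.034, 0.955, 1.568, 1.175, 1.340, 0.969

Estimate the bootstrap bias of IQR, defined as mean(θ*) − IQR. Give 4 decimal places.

bias = −0.0170

mean(θ*) = (1.259 + 1.297 + 0.924 + 1.034 + 0.955 + 1.568 + 1.175 + 1.340 + 0.969) / 9 = 1.16900
bias = 1.16900 − 1.186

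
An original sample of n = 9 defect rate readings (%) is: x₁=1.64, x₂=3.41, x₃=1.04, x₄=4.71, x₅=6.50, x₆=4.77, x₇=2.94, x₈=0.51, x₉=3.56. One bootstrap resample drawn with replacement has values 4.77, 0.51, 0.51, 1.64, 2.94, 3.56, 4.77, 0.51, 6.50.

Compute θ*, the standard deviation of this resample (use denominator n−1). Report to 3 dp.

Mean = 2.8567; sum of squared deviations = 39.0980
s² = 39.0980 / 8 = 4.8872
s = √4.8872 = 2.211

θ* = 2.211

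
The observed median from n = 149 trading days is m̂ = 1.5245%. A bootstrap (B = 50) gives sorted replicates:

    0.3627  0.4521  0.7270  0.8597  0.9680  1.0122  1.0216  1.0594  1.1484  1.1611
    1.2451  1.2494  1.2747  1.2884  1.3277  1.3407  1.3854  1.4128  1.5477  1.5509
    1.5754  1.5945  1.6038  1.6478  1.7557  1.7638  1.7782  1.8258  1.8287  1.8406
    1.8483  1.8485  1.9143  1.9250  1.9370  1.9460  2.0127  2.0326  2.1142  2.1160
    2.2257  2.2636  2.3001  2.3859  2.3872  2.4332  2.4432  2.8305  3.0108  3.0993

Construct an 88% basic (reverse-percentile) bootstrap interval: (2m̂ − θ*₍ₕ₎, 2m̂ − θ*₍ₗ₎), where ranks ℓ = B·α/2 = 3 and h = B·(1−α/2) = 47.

Percentile endpoints at ranks 3 and 47: θ*₍3₎ = 0.7270, θ*₍47₎ = 2.4432.
Basic interval reflects these around m̂:
  lower = 2 × 1.5245 − 2.4432 = 0.6058
  upper = 2 × 1.5245 − 0.7270 = 2.3220

(0.6058, 2.3220)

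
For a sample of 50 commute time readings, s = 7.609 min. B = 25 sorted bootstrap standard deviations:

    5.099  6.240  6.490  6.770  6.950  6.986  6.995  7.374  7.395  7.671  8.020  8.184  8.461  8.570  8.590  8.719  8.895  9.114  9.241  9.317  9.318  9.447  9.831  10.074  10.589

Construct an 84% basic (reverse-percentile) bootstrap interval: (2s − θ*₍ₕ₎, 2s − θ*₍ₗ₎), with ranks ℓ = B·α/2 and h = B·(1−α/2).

Percentile endpoints at ranks 2 and 23: θ*₍2₎ = 6.240, θ*₍23₎ = 9.831.
Basic interval reflects these around s:
  lower = 2 × 7.609 − 9.831 = 5.387
  upper = 2 × 7.609 − 6.240 = 8.978

(5.387, 8.978)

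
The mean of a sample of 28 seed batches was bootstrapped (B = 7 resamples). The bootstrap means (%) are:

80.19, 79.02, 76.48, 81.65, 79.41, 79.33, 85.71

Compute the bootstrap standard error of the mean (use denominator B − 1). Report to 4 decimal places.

SE* = 2.8593

Bootstrap SE is the standard deviation of the 7 replicate means.
Mean of replicates: (80.19 + 79.02 + 76.48 + 81.65 + 79.41 + 79.33 + 85.71) / 7 = 561.79000 / 7 = 80.25571
Sum of squared deviations: (−0.06571)² + (−1.23571)² + (−3.77571)² + (+1.39429)² + (−0.84571)² + (−0.92571)² + (+5.45429)² = 49.05277
Variance = 49.05277 / 6 = 8.17546
SE* = √8.17546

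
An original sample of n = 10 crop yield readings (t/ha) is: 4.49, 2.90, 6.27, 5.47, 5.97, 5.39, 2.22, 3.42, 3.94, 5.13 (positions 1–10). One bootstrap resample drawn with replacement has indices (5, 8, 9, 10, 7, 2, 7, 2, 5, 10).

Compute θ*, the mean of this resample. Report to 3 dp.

θ* = 3.980

Resample values: 5.97, 3.42, 3.94, 5.13, 2.22, 2.90, 2.22, 2.90, 5.97, 5.13.
Mean = (5.97 + 3.42 + 3.94 + 5.13 + 2.22 + 2.90 + 2.22 + 2.90 + 5.97 + 5.13) / 10 = 39.800 / 10 = 3.980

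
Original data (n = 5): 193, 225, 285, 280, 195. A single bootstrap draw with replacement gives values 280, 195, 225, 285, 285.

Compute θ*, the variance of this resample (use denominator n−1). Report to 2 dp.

θ* = 1730.00

Mean = 254.0000; sum of squared deviations = 6920.0000
s² = 6920.0000 / 4 = 1730.0000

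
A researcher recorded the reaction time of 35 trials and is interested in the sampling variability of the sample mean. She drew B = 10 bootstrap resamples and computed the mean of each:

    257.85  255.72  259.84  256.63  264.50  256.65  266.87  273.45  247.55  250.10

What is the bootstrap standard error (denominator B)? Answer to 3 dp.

SE* = 7.315

Bootstrap SE is the standard deviation of the 10 replicate means.
Mean of replicates: (257.85 + 255.72 + 259.84 + 256.63 + 264.50 + 256.65 + 266.87 + 273.45 + 247.55 + 250.10) / 10 = 2589.1600 / 10 = 258.9160
Sum of squared deviations: (−1.0660)² + (−3.1960)² + (+0.9240)² + (−2.2860)² + (+5.5840)² + (−2.2660)² + (+7.9540)² + (+14.5340)² + (−11.3660)² + (−8.8160)² = 535.1572
Variance = 535.1572 / 10 = 53.5157
SE* = √53.5157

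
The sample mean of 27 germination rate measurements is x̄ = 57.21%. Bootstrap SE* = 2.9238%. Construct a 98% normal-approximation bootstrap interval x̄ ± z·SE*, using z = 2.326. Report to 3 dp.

Margin = 2.326 × 2.9238 = 6.8008
Interval: 57.21 ± 6.8008

(50.409, 64.011)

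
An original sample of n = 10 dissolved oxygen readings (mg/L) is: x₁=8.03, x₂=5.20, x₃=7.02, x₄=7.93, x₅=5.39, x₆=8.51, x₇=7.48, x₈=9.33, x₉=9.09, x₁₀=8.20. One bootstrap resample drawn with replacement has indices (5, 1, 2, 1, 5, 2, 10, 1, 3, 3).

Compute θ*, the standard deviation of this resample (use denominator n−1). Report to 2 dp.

θ* = 1.32

Resample values: 5.39, 8.03, 5.20, 8.03, 5.39, 5.20, 8.20, 8.03, 7.02, 7.02.
Mean = 6.7510; sum of squared deviations = 15.6677
s² = 15.6677 / 9 = 1.7409
s = √1.7409 = 1.32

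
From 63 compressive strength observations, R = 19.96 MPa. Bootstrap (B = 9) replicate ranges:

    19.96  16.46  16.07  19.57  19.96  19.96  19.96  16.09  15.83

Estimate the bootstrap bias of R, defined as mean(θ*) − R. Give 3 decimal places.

bias = −1.753

mean(θ*) = (19.96 + 16.46 + 16.07 + 19.57 + 19.96 + 19.96 + 19.96 + 16.09 + 15.83) / 9 = 18.2067
bias = 18.2067 − 19.96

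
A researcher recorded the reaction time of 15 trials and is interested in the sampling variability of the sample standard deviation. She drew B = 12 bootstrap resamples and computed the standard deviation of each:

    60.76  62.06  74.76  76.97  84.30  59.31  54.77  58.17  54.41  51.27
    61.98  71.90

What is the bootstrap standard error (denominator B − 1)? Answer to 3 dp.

Bootstrap SE is the standard deviation of the 12 replicate standard deviations.
Mean of replicates: (60.76 + 62.06 + 74.76 + 76.97 + 84.30 + 59.31 + 54.77 + 58.17 + 54.41 + 51.27 + 61.98 + 71.90) / 12 = 770.6600 / 12 = 64.2217
Sum of squared deviations: (−3.4617)² + (−2.1617)² + (+10.5383)² + (+12.7483)² + (+20.0783)² + (−4.9117)² + (−9.4517)² + (−6.0517)² + (−9.8117)² + (−12.9517)² + (−2.2417)² + (+7.6783)² = 1171.4494
Variance = 1171.4494 / 11 = 106.4954
SE* = √106.4954

SE* = 10.320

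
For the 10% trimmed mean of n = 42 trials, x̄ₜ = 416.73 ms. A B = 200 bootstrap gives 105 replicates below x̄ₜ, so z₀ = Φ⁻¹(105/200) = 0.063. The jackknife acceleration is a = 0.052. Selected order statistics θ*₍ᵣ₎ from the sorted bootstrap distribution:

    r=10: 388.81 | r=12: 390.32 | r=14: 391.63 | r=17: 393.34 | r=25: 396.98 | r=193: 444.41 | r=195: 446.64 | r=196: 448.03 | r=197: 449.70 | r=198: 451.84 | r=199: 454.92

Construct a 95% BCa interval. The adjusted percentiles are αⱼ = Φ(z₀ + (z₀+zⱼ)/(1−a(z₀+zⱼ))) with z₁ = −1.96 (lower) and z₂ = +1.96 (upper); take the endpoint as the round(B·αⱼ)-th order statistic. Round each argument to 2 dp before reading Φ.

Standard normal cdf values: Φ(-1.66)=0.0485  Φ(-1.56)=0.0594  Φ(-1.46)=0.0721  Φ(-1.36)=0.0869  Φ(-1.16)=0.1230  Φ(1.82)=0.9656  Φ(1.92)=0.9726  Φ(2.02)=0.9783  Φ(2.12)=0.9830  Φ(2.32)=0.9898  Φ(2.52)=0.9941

(388.81, 451.84)

Lower: z₀ + z₁ = 0.063 + (-1.960) = -1.897; 1 − a(z₀+z₁) = 1 − (0.052)(-1.897) = 1.0986; argument = 0.063 + (-1.897)/1.0986 = -1.6637 → -1.66.
α₁ = Φ(-1.66) = 0.0485; rank = round(200 × 0.0485) = 10; θ*₍10₎ = 388.81.
Upper: z₀ + z₂ = 2.023; 1 − a(z₀+z₂) = 0.8948; argument = 2.3238 → 2.32; α₂ = 0.9898; rank = 198; θ*₍198₎ = 451.84.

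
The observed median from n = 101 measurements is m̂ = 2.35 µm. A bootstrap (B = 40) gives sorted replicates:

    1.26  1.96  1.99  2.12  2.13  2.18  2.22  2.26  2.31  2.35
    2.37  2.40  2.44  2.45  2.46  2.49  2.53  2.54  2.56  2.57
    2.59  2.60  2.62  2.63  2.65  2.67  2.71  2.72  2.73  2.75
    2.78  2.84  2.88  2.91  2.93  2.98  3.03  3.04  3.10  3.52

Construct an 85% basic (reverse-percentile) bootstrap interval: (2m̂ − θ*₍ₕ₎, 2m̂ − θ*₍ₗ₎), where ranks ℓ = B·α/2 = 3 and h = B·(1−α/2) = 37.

Percentile endpoints at ranks 3 and 37: θ*₍3₎ = 1.99, θ*₍37₎ = 3.03.
Basic interval reflects these around m̂:
  lower = 2 × 2.35 − 3.03 = 1.67
  upper = 2 × 2.35 − 1.99 = 2.71

(1.67, 2.71)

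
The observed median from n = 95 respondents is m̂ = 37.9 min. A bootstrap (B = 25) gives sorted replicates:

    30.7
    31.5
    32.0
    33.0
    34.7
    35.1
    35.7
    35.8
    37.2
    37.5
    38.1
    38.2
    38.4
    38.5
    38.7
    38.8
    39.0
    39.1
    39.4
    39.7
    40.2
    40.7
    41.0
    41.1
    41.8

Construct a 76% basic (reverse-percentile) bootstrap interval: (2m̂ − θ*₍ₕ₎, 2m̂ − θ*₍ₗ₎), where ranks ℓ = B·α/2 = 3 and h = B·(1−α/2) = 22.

Percentile endpoints at ranks 3 and 22: θ*₍3₎ = 32.0, θ*₍22₎ = 40.7.
Basic interval reflects these around m̂:
  lower = 2 × 37.9 − 40.7 = 35.1
  upper = 2 × 37.9 − 32.0 = 43.8

(35.1, 43.8)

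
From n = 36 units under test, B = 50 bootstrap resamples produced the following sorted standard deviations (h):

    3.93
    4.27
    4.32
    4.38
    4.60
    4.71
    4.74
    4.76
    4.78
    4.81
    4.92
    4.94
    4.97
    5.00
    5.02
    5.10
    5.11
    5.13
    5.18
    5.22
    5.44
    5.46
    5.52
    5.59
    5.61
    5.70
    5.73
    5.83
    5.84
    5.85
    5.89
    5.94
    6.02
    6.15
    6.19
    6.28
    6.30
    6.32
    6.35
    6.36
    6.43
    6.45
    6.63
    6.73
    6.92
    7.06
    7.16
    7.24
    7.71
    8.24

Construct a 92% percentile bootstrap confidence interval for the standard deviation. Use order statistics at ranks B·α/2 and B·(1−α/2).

(4.27, 7.24)

α = 0.08; lower rank = 50 × 0.040 = 2; upper rank = 50 × 0.960 = 48.
The 2nd smallest replicate is 4.27; the 48th is 7.24.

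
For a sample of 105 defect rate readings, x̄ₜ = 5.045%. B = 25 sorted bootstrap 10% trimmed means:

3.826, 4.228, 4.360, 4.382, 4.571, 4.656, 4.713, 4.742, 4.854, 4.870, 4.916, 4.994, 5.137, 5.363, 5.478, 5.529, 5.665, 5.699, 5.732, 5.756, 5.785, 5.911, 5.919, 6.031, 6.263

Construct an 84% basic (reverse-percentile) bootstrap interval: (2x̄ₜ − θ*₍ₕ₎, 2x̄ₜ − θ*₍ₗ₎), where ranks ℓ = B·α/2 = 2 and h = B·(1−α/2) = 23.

(4.171, 5.862)

Percentile endpoints at ranks 2 and 23: θ*₍2₎ = 4.228, θ*₍23₎ = 5.919.
Basic interval reflects these around x̄ₜ:
  lower = 2 × 5.045 − 5.919 = 4.171
  upper = 2 × 5.045 − 4.228 = 5.862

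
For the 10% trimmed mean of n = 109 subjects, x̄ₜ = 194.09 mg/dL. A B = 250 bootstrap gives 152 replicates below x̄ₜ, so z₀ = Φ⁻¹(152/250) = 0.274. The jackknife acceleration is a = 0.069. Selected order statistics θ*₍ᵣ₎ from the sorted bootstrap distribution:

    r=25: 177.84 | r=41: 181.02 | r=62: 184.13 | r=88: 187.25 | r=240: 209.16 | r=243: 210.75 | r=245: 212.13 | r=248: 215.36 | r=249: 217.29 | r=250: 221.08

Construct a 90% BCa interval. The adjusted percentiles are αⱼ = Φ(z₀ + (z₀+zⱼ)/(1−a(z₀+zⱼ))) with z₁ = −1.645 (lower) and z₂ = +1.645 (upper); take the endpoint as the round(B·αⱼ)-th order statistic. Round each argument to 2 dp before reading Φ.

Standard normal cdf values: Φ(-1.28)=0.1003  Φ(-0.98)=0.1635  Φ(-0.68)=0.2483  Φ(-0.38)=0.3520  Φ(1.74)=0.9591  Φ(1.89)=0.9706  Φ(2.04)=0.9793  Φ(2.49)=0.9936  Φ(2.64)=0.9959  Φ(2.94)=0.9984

Lower: z₀ + z₁ = 0.274 + (-1.645) = -1.371; 1 − a(z₀+z₁) = 1 − (0.069)(-1.371) = 1.0946; argument = 0.274 + (-1.371)/1.0946 = -0.9785 → -0.98.
α₁ = Φ(-0.98) = 0.1635; rank = round(250 × 0.1635) = 41; θ*₍41₎ = 181.02.
Upper: z₀ + z₂ = 1.919; 1 − a(z₀+z₂) = 0.8676; argument = 2.4859 → 2.49; α₂ = 0.9936; rank = 248; θ*₍248₎ = 215.36.

(181.02, 215.36)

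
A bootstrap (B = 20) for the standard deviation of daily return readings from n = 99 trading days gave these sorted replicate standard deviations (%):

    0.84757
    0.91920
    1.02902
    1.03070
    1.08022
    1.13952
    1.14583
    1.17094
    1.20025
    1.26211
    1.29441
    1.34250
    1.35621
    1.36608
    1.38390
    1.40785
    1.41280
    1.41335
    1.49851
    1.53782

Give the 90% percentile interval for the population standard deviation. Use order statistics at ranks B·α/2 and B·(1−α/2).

(0.84757, 1.49851)

α = 0.10; lower rank = 20 × 0.050 = 1; upper rank = 20 × 0.950 = 19.
The 1st smallest replicate is 0.84757; the 19th is 1.49851.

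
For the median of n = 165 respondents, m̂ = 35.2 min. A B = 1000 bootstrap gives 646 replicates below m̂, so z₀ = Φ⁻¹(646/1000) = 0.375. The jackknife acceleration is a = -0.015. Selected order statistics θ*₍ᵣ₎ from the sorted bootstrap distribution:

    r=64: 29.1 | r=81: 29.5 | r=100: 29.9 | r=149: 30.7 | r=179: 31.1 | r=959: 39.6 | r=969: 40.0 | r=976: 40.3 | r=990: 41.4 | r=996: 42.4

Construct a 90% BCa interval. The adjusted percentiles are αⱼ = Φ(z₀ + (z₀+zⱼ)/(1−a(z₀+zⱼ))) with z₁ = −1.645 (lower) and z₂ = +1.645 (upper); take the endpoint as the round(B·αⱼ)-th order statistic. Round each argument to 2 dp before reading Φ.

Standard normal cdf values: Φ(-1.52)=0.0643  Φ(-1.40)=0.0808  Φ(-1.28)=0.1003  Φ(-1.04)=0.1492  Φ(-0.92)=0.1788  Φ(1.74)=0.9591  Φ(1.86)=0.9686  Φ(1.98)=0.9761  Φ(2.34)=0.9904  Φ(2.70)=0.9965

Lower: z₀ + z₁ = 0.375 + (-1.645) = -1.270; 1 − a(z₀+z₁) = 1 − (-0.015)(-1.270) = 0.9809; argument = 0.375 + (-1.270)/0.9809 = -0.9197 → -0.92.
α₁ = Φ(-0.92) = 0.1788; rank = round(1000 × 0.1788) = 179; θ*₍179₎ = 31.1.
Upper: z₀ + z₂ = 2.020; 1 − a(z₀+z₂) = 1.0303; argument = 2.3356 → 2.34; α₂ = 0.9904; rank = 990; θ*₍990₎ = 41.4.

(31.1, 41.4)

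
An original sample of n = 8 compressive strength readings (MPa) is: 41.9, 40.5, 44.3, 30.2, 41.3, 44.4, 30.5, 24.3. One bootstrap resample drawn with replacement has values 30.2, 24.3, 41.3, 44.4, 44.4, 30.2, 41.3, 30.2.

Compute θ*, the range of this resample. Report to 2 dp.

θ* = 20.10

Range = 44.4 − 24.3 = 20.10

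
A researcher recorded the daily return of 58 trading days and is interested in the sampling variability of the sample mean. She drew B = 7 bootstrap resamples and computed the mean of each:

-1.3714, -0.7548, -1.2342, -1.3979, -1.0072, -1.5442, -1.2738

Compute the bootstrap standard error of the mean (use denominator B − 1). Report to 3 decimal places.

Bootstrap SE is the standard deviation of the 7 replicate means.
Mean of replicates: ((-1.3714) + (-0.7548) + (-1.2342) + (-1.3979) + (-1.0072) + (-1.5442) + (-1.2738)) / 7 = -8.58350 / 7 = -1.22621
Sum of squared deviations: (−0.14519)² + (+0.47141)² + (−0.00799)² + (−0.17169)² + (+0.21901)² + (−0.31799)² + (−0.04759)² = 0.42420
Variance = 0.42420 / 6 = 0.07070
SE* = √0.07070

SE* = 0.266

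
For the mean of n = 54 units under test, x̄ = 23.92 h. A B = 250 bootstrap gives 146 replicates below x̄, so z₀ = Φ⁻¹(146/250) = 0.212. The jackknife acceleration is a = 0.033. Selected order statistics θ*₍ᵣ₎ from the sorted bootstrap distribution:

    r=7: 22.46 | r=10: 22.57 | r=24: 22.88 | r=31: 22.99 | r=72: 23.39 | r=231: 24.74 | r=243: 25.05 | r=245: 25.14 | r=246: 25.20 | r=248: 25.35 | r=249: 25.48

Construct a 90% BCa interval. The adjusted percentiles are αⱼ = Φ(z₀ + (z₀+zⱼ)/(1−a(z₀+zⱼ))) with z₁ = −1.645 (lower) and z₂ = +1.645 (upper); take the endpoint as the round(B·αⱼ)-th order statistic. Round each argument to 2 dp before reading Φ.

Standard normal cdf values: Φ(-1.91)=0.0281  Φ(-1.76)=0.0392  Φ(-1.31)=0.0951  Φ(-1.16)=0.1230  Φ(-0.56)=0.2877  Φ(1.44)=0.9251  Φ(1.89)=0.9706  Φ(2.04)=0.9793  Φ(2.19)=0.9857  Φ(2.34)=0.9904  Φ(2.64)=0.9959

Lower: z₀ + z₁ = 0.212 + (-1.645) = -1.433; 1 − a(z₀+z₁) = 1 − (0.033)(-1.433) = 1.0473; argument = 0.212 + (-1.433)/1.0473 = -1.1563 → -1.16.
α₁ = Φ(-1.16) = 0.1230; rank = round(250 × 0.1230) = 31; θ*₍31₎ = 22.99.
Upper: z₀ + z₂ = 1.857; 1 − a(z₀+z₂) = 0.9387; argument = 2.1902 → 2.19; α₂ = 0.9857; rank = 246; θ*₍246₎ = 25.20.

(22.99, 25.20)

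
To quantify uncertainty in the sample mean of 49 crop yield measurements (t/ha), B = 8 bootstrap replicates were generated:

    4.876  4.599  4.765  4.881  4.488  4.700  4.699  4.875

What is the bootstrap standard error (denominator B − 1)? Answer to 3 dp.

SE* = 0.143

Bootstrap SE is the standard deviation of the 8 replicate means.
Mean of replicates: (4.876 + 4.599 + 4.765 + 4.881 + 4.488 + 4.700 + 4.699 + 4.875) / 8 = 37.8830 / 8 = 4.7354
Sum of squared deviations: (+0.1406)² + (−0.1364)² + (+0.0296)² + (+0.1456)² + (−0.2474)² + (−0.0354)² + (−0.0364)² + (+0.1396)² = 0.1437
Variance = 0.1437 / 7 = 0.0205
SE* = √0.0205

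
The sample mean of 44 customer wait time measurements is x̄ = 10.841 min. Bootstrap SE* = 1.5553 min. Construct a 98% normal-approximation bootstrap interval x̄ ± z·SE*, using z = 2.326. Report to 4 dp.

Margin = 2.326 × 1.5553 = 3.61763
Interval: 10.841 ± 3.61763

(7.2234, 14.4586)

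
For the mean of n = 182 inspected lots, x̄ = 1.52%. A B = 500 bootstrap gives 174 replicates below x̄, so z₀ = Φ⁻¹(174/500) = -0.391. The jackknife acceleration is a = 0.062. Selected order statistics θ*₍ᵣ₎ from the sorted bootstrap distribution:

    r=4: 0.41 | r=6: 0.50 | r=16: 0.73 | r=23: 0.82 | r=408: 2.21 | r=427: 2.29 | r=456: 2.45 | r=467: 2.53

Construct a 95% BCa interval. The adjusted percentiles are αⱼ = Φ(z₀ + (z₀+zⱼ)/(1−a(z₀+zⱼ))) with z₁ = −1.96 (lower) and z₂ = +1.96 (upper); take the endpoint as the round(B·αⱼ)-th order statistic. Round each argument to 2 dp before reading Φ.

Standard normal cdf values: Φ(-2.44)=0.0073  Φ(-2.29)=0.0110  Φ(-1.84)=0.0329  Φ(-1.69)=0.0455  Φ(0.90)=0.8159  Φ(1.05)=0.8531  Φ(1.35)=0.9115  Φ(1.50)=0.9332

Lower: z₀ + z₁ = -0.391 + (-1.960) = -2.351; 1 − a(z₀+z₁) = 1 − (0.062)(-2.351) = 1.1458; argument = -0.391 + (-2.351)/1.1458 = -2.4429 → -2.44.
α₁ = Φ(-2.44) = 0.0073; rank = round(500 × 0.0073) = 4; θ*₍4₎ = 0.41.
Upper: z₀ + z₂ = 1.569; 1 − a(z₀+z₂) = 0.9027; argument = 1.3471 → 1.35; α₂ = 0.9115; rank = 456; θ*₍456₎ = 2.45.

(0.41, 2.45)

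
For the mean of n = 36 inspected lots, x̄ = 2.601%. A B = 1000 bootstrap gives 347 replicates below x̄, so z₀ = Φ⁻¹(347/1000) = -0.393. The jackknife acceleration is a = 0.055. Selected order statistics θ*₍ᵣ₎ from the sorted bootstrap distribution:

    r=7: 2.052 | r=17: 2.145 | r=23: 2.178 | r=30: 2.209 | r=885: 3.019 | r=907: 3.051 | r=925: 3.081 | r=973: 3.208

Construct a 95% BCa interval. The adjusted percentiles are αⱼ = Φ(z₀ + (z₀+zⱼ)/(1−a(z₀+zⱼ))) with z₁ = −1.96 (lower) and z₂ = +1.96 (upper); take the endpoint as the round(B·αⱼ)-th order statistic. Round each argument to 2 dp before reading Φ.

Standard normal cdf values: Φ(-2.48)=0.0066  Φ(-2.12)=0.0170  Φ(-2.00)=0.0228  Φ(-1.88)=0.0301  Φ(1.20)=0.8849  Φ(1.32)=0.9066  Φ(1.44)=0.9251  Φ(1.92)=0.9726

Lower: z₀ + z₁ = -0.393 + (-1.960) = -2.353; 1 − a(z₀+z₁) = 1 − (0.055)(-2.353) = 1.1294; argument = -0.393 + (-2.353)/1.1294 = -2.4764 → -2.48.
α₁ = Φ(-2.48) = 0.0066; rank = round(1000 × 0.0066) = 7; θ*₍7₎ = 2.052.
Upper: z₀ + z₂ = 1.567; 1 − a(z₀+z₂) = 0.9138; argument = 1.3218 → 1.32; α₂ = 0.9066; rank = 907; θ*₍907₎ = 3.051.

(2.052, 3.051)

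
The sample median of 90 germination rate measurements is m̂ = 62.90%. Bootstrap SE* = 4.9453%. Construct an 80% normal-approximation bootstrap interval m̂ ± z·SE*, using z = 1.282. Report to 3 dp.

Margin = 1.282 × 4.9453 = 6.3399
Interval: 62.90 ± 6.3399

(56.560, 69.240)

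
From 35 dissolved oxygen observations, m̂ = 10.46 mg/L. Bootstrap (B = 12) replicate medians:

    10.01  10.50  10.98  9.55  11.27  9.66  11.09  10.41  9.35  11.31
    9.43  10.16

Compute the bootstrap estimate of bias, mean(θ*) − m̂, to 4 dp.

mean(θ*) = (10.01 + 10.50 + 10.98 + 9.55 + 11.27 + 9.66 + 11.09 + 10.41 + 9.35 + 11.31 + 9.43 + 10.16) / 12 = 10.31000
bias = 10.31000 − 10.46

bias = −0.1500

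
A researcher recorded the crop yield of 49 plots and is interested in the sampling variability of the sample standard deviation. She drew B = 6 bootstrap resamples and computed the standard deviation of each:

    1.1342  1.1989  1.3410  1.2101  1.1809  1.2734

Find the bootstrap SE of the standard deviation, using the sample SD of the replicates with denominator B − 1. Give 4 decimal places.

SE* = 0.0733

Bootstrap SE is the standard deviation of the 6 replicate standard deviations.
Mean of replicates: (1.1342 + 1.1989 + 1.3410 + 1.2101 + 1.1809 + 1.2734) / 6 = 7.33850 / 6 = 1.22308
Sum of squared deviations: (−0.08888)² + (−0.02418)² + (+0.11792)² + (−0.01298)² + (−0.04218)² + (+0.05032)² = 0.02687
Variance = 0.02687 / 5 = 0.00537
SE* = √0.00537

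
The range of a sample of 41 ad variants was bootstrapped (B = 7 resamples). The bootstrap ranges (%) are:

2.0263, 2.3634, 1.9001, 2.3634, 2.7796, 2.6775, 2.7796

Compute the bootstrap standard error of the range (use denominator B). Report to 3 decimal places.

SE* = 0.329

Bootstrap SE is the standard deviation of the 7 replicate ranges.
Mean of replicates: (2.0263 + 2.3634 + 1.9001 + 2.3634 + 2.7796 + 2.6775 + 2.7796) / 7 = 16.88990 / 7 = 2.41284
Sum of squared deviations: (−0.38654)² + (−0.04944)² + (−0.51274)² + (−0.04944)² + (+0.36676)² + (+0.26466)² + (+0.36676)² = 0.75627
Variance = 0.75627 / 7 = 0.10804
SE* = √0.10804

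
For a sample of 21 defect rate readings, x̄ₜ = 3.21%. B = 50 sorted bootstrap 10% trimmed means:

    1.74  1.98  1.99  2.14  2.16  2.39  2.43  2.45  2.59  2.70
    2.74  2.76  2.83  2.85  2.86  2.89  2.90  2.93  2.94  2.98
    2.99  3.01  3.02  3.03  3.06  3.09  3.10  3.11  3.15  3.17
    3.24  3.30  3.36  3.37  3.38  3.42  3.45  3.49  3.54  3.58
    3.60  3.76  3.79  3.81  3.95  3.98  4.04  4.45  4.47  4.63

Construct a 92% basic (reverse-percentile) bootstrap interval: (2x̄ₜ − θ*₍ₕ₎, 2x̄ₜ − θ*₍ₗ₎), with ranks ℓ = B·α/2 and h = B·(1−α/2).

Percentile endpoints at ranks 2 and 48: θ*₍2₎ = 1.98, θ*₍48₎ = 4.45.
Basic interval reflects these around x̄ₜ:
  lower = 2 × 3.21 − 4.45 = 1.97
  upper = 2 × 3.21 − 1.98 = 4.44

(1.97, 4.44)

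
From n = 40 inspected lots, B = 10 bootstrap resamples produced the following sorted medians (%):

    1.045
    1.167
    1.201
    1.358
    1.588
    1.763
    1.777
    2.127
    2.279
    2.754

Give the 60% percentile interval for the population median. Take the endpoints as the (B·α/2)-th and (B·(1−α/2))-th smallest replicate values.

(1.167, 2.127)

α = 0.40; lower rank = 10 × 0.200 = 2; upper rank = 10 × 0.800 = 8.
The 2nd smallest replicate is 1.167; the 8th is 2.127.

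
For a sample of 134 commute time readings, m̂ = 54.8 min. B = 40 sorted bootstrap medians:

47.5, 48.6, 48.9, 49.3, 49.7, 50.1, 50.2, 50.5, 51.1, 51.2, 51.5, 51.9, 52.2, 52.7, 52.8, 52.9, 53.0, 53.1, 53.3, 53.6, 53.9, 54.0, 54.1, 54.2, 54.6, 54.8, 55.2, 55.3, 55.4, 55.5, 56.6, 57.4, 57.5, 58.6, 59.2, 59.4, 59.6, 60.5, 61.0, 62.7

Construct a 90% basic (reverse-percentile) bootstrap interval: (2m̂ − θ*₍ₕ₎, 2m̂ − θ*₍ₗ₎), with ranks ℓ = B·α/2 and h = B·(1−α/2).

(49.1, 61.0)

Percentile endpoints at ranks 2 and 38: θ*₍2₎ = 48.6, θ*₍38₎ = 60.5.
Basic interval reflects these around m̂:
  lower = 2 × 54.8 − 60.5 = 49.1
  upper = 2 × 54.8 − 48.6 = 61.0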